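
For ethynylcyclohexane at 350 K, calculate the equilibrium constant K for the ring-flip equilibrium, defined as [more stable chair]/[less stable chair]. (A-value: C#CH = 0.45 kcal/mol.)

One chair has the ethynyl group axial (E = 0.45 kcal/mol) and the other has it equatorial (E = 0).
ΔG = 0.45 kcal/mol between the two chairs.
K = exp(ΔG/RT) with R = 1.987×10⁻³ kcal mol⁻¹ K⁻¹ and T = 350 K gives K ≈ 1.91.

K ≈ 1.91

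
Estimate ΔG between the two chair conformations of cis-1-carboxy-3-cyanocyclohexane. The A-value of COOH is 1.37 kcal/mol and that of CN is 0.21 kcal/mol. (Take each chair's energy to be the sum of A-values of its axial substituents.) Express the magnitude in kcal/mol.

C1 and C3 have the same parity, so for the cis isomer the two substituents are e,e in one chair and a,a in the other.
Chair I (carboxyl axial, cyano axial): E = 1.58 kcal/mol.
Chair II (carboxyl equatorial, cyano equatorial): E = 0.00 kcal/mol.
ΔE = 1.58 − 0.00 = 1.58 kcal/mol; chair II is more stable.

1.58 kcal/mol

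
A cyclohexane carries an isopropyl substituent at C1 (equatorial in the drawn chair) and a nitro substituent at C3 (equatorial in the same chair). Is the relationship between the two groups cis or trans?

C1 and C3 have the same parity, so their axial bonds point in the same direction.
With same-parity carbons, two substituents on the same face are both axial or both equatorial; opposite faces give one of each.
Here the groups are equatorial/equatorial → same face → cis.

cis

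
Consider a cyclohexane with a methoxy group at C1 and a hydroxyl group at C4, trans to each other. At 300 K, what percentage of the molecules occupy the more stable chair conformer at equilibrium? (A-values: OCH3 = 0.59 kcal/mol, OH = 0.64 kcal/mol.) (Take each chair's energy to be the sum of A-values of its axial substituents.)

C1 and C4 have opposite parity, so for the trans isomer the two substituents are e,e in one chair and a,a in the other.
Chair I (methoxy axial, hydroxyl axial): E = 1.23 kcal/mol; chair II (methoxy equatorial, hydroxyl equatorial): E = 0.00 kcal/mol.
ΔG = 1.23 kcal/mol between the two chairs.
K = exp(ΔG/RT) with R = 1.987×10⁻³ kcal mol⁻¹ K⁻¹ and T = 300 K gives K ≈ 7.87.
Fraction in the lower-energy chair = K/(K+1) = 88.7%.

88.7%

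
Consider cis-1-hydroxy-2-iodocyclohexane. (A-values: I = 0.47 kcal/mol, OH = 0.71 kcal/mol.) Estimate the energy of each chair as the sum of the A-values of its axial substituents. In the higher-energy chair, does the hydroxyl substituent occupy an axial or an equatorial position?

C1 and C2 have opposite parity, so for the cis isomer the two substituents are one axial and one equatorial in each chair.
Chair I (iodo axial, hydroxyl equatorial): E = 0.47 kcal/mol.
Chair II (iodo equatorial, hydroxyl axial): E = 0.71 kcal/mol.
Chair II is the less stable (higher-energy) conformer, and in that chair the hydroxyl group is axial.

axial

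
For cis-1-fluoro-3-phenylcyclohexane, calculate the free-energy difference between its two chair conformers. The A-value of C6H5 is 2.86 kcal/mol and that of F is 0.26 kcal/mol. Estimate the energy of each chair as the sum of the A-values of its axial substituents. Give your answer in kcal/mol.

3.12 kcal/mol

C1 and C3 have the same parity, so for the cis isomer the two substituents are e,e in one chair and a,a in the other.
Chair I (phenyl axial, fluoro axial): E = 3.12 kcal/mol.
Chair II (phenyl equatorial, fluoro equatorial): E = 0.00 kcal/mol.
ΔE = 3.12 − 0.00 = 3.12 kcal/mol; chair II is more stable.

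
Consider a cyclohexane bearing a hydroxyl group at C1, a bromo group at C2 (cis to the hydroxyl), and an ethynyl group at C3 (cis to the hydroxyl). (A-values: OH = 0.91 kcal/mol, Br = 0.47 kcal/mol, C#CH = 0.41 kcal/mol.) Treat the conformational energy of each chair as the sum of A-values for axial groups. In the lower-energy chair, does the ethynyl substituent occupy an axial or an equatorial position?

Chair I (hydroxyl axial, bromo equatorial, ethynyl axial): E = 1.32 kcal/mol.
Chair II (hydroxyl equatorial, bromo axial, ethynyl equatorial): E = 0.47 kcal/mol.
Chair II is the more stable (lower-energy) conformer, and in that chair the ethynyl group is equatorial.

equatorial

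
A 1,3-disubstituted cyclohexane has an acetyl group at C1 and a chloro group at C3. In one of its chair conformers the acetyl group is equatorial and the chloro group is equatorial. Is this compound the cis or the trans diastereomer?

cis

C1 and C3 have the same parity, so their axial bonds point in the same direction.
With same-parity carbons, two substituents on the same face are both axial or both equatorial; opposite faces give one of each.
Here the groups are equatorial/equatorial → same face → cis.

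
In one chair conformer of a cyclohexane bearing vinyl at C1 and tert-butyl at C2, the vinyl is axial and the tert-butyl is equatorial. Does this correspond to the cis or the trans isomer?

cis

C1 and C2 have opposite parity, so their axial bonds point in opposite directions.
With opposite-parity carbons, two substituents on the same face are one axial and one equatorial; opposite faces give both axial or both equatorial.
Here the groups are axial/equatorial → same face → cis.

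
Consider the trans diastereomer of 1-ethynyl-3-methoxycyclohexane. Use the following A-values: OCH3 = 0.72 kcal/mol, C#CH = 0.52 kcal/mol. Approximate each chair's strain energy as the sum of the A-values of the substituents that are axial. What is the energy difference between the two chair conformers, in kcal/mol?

0.20 kcal/mol

C1 and C3 have the same parity, so for the trans isomer the two substituents are one axial and one equatorial in each chair.
Chair I (methoxy axial, ethynyl equatorial): E = 0.72 kcal/mol.
Chair II (methoxy equatorial, ethynyl axial): E = 0.52 kcal/mol.
ΔE = 0.72 − 0.52 = 0.20 kcal/mol; chair II is more stable.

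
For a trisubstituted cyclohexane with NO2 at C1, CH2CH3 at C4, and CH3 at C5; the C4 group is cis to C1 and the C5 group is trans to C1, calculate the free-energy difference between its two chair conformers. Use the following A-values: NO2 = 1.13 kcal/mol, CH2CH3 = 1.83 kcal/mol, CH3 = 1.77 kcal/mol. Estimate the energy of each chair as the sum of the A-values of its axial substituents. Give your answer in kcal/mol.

2.47 kcal/mol

Chair I (nitro axial, ethyl equatorial, methyl equatorial): E = 1.13 kcal/mol.
Chair II (nitro equatorial, ethyl axial, methyl axial): E = 3.60 kcal/mol.
ΔE = 3.60 − 1.13 = 2.47 kcal/mol; chair I is more stable.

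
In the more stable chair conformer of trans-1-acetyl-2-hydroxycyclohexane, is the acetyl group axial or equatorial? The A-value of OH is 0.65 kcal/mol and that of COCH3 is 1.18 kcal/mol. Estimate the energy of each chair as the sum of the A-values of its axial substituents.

equatorial

C1 and C2 have opposite parity, so for the trans isomer the two substituents are e,e in one chair and a,a in the other.
Chair I (hydroxyl axial, acetyl axial): E = 1.83 kcal/mol.
Chair II (hydroxyl equatorial, acetyl equatorial): E = 0.00 kcal/mol.
Chair II is the more stable (lower-energy) conformer, and in that chair the acetyl group is equatorial.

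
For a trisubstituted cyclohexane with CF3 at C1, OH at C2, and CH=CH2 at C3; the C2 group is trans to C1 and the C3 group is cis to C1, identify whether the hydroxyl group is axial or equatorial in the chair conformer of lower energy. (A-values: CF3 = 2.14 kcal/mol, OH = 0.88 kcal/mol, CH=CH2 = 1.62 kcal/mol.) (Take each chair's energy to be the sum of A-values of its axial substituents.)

Chair I (trifluoromethyl axial, hydroxyl axial, vinyl axial): E = 4.64 kcal/mol.
Chair II (trifluoromethyl equatorial, hydroxyl equatorial, vinyl equatorial): E = 0.00 kcal/mol.
Chair II is the more stable (lower-energy) conformer, and in that chair the hydroxyl group is equatorial.

equatorial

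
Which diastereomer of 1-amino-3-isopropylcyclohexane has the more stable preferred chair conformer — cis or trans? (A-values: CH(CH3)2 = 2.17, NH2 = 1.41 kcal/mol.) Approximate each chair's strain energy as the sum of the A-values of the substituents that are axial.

At 1,3 positions (parity same): cis → (e,e or a,a); trans → (a,e or e,a).
Best chair for cis: E = 0.00 kcal/mol; best chair for trans: E = 1.41 kcal/mol.
The cis isomer is lower by 1.41 kcal/mol.

cis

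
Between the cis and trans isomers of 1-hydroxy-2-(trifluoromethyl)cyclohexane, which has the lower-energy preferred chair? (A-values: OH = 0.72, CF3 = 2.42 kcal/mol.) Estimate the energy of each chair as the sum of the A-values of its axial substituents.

trans

At 1,2 positions (parity opposite): cis → (a,e or e,a); trans → (e,e or a,a).
Best chair for cis: E = 0.72 kcal/mol; best chair for trans: E = 0.00 kcal/mol.
The trans isomer is lower by 0.72 kcal/mol.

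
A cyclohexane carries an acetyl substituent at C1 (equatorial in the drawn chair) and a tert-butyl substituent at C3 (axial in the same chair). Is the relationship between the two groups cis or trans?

C1 and C3 have the same parity, so their axial bonds point in the same direction.
With same-parity carbons, two substituents on the same face are both axial or both equatorial; opposite faces give one of each.
Here the groups are equatorial/axial → opposite face → trans.

trans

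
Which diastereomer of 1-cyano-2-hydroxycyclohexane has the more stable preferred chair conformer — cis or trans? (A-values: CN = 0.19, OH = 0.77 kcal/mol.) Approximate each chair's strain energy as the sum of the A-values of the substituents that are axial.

trans

At 1,2 positions (parity opposite): cis → (a,e or e,a); trans → (e,e or a,a).
Best chair for cis: E = 0.19 kcal/mol; best chair for trans: E = 0.00 kcal/mol.
The trans isomer is lower by 0.19 kcal/mol.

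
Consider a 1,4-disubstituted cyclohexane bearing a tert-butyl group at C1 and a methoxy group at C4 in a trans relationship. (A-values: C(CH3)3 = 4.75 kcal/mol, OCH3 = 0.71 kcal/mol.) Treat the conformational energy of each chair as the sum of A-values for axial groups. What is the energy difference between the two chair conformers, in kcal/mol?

5.46 kcal/mol

C1 and C4 have opposite parity, so for the trans isomer the two substituents are e,e in one chair and a,a in the other.
Chair I (tert-butyl axial, methoxy axial): E = 5.46 kcal/mol.
Chair II (tert-butyl equatorial, methoxy equatorial): E = 0.00 kcal/mol.
ΔE = 5.46 − 0.00 = 5.46 kcal/mol; chair II is more stable.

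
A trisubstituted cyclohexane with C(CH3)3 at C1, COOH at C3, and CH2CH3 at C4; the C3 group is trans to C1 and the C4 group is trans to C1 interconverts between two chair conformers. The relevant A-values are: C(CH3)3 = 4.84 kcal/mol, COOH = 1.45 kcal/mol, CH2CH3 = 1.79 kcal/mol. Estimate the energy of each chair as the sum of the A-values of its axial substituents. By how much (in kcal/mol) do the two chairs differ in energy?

5.18 kcal/mol

Chair I (tert-butyl axial, carboxyl equatorial, ethyl axial): E = 6.63 kcal/mol.
Chair II (tert-butyl equatorial, carboxyl axial, ethyl equatorial): E = 1.45 kcal/mol.
ΔE = 6.63 − 1.45 = 5.18 kcal/mol; chair II is more stable.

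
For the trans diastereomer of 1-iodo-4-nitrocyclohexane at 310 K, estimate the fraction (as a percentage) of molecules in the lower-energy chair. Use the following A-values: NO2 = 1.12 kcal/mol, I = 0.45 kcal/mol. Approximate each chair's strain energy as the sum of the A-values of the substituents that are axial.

92.7%

C1 and C4 have opposite parity, so for the trans isomer the two substituents are e,e in one chair and a,a in the other.
Chair I (nitro axial, iodo axial): E = 1.57 kcal/mol; chair II (nitro equatorial, iodo equatorial): E = 0.00 kcal/mol.
ΔG = 1.57 kcal/mol between the two chairs.
K = exp(ΔG/RT) with R = 1.987×10⁻³ kcal mol⁻¹ K⁻¹ and T = 310 K gives K ≈ 12.8.
Fraction in the lower-energy chair = K/(K+1) = 92.7%.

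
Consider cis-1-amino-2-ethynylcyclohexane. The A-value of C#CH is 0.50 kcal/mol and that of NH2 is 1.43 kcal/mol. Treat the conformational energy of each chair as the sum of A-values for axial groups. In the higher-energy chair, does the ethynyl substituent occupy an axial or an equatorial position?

C1 and C2 have opposite parity, so for the cis isomer the two substituents are one axial and one equatorial in each chair.
Chair I (ethynyl axial, amino equatorial): E = 0.50 kcal/mol.
Chair II (ethynyl equatorial, amino axial): E = 1.43 kcal/mol.
Chair II is the less stable (higher-energy) conformer, and in that chair the ethynyl group is equatorial.

equatorial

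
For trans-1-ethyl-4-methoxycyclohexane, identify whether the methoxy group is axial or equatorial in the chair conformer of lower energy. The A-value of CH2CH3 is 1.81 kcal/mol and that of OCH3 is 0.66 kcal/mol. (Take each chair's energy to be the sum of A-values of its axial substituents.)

equatorial

C1 and C4 have opposite parity, so for the trans isomer the two substituents are e,e in one chair and a,a in the other.
Chair I (ethyl axial, methoxy axial): E = 2.47 kcal/mol.
Chair II (ethyl equatorial, methoxy equatorial): E = 0.00 kcal/mol.
Chair II is the more stable (lower-energy) conformer, and in that chair the methoxy group is equatorial.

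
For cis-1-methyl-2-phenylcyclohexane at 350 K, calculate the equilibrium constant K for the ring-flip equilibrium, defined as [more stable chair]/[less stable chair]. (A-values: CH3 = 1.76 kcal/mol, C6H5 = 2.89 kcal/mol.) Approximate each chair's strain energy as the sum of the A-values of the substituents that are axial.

K ≈ 5.08

C1 and C2 have opposite parity, so for the cis isomer the two substituents are one axial and one equatorial in each chair.
Chair I (methyl axial, phenyl equatorial): E = 1.76 kcal/mol; chair II (methyl equatorial, phenyl axial): E = 2.89 kcal/mol.
ΔG = 1.13 kcal/mol between the two chairs.
K = exp(ΔG/RT) with R = 1.987×10⁻³ kcal mol⁻¹ K⁻¹ and T = 350 K gives K ≈ 5.08.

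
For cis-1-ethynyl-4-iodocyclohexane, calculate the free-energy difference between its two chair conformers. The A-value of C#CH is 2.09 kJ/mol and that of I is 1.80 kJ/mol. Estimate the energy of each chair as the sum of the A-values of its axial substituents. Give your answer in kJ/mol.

C1 and C4 have opposite parity, so for the cis isomer the two substituents are one axial and one equatorial in each chair.
Chair I (ethynyl axial, iodo equatorial): E = 2.09 kJ/mol.
Chair II (ethynyl equatorial, iodo axial): E = 1.80 kJ/mol.
ΔE = 2.09 − 1.80 = 0.29 kJ/mol; chair II is more stable.

0.29 kJ/mol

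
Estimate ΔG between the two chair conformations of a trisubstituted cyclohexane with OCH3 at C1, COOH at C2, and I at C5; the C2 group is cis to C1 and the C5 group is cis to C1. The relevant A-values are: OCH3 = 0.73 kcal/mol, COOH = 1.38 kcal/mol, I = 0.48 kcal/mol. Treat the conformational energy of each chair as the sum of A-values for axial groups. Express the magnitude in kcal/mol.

Chair I (methoxy axial, carboxyl equatorial, iodo axial): E = 1.21 kcal/mol.
Chair II (methoxy equatorial, carboxyl axial, iodo equatorial): E = 1.38 kcal/mol.
ΔE = 1.38 − 1.21 = 0.17 kcal/mol; chair I is more stable.

0.17 kcal/mol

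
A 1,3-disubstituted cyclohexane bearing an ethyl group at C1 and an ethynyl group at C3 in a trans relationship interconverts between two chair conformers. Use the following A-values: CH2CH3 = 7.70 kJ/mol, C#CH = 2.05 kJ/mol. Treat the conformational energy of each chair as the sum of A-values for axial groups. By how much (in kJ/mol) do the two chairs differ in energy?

C1 and C3 have the same parity, so for the trans isomer the two substituents are one axial and one equatorial in each chair.
Chair I (ethyl axial, ethynyl equatorial): E = 7.70 kJ/mol.
Chair II (ethyl equatorial, ethynyl axial): E = 2.05 kJ/mol.
ΔE = 7.70 − 2.05 = 5.65 kJ/mol; chair II is more stable.

5.65 kJ/mol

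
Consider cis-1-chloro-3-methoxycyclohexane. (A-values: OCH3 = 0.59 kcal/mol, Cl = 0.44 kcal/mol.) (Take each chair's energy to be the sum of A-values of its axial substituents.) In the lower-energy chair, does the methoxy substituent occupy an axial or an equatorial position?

equatorial

C1 and C3 have the same parity, so for the cis isomer the two substituents are e,e in one chair and a,a in the other.
Chair I (methoxy axial, chloro axial): E = 1.03 kcal/mol.
Chair II (methoxy equatorial, chloro equatorial): E = 0.00 kcal/mol.
Chair II is the more stable (lower-energy) conformer, and in that chair the methoxy group is equatorial.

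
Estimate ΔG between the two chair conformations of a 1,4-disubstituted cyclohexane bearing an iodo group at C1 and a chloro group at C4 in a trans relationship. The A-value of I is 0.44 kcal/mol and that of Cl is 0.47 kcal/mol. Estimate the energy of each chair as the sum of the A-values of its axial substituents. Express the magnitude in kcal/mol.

C1 and C4 have opposite parity, so for the trans isomer the two substituents are e,e in one chair and a,a in the other.
Chair I (iodo axial, chloro axial): E = 0.91 kcal/mol.
Chair II (iodo equatorial, chloro equatorial): E = 0.00 kcal/mol.
ΔE = 0.91 − 0.00 = 0.91 kcal/mol; chair II is more stable.

0.91 kcal/mol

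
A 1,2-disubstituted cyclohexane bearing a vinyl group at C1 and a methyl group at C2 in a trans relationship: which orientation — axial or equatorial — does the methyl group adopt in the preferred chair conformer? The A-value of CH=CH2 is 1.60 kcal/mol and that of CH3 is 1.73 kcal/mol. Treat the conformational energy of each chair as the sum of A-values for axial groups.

C1 and C2 have opposite parity, so for the trans isomer the two substituents are e,e in one chair and a,a in the other.
Chair I (vinyl axial, methyl axial): E = 3.33 kcal/mol.
Chair II (vinyl equatorial, methyl equatorial): E = 0.00 kcal/mol.
Chair II is the more stable (lower-energy) conformer, and in that chair the methyl group is equatorial.

equatorial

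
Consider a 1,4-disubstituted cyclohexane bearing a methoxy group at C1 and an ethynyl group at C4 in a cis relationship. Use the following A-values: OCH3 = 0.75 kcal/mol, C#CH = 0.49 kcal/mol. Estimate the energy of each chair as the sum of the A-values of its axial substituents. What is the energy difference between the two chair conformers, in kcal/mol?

C1 and C4 have opposite parity, so for the cis isomer the two substituents are one axial and one equatorial in each chair.
Chair I (methoxy axial, ethynyl equatorial): E = 0.75 kcal/mol.
Chair II (methoxy equatorial, ethynyl axial): E = 0.49 kcal/mol.
ΔE = 0.75 − 0.49 = 0.26 kcal/mol; chair II is more stable.

0.26 kcal/mol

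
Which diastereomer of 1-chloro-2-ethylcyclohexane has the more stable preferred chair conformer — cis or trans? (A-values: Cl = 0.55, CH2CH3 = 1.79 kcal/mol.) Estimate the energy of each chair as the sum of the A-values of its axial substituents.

trans

At 1,2 positions (parity opposite): cis → (a,e or e,a); trans → (e,e or a,a).
Best chair for cis: E = 0.55 kcal/mol; best chair for trans: E = 0.00 kcal/mol.
The trans isomer is lower by 0.55 kcal/mol.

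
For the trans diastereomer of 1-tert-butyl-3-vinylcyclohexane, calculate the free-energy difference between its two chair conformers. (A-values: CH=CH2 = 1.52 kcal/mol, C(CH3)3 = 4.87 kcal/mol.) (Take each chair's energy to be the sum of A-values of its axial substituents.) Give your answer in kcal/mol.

3.35 kcal/mol

C1 and C3 have the same parity, so for the trans isomer the two substituents are one axial and one equatorial in each chair.
Chair I (vinyl axial, tert-butyl equatorial): E = 1.52 kcal/mol.
Chair II (vinyl equatorial, tert-butyl axial): E = 4.87 kcal/mol.
ΔE = 4.87 − 1.52 = 3.35 kcal/mol; chair I is more stable.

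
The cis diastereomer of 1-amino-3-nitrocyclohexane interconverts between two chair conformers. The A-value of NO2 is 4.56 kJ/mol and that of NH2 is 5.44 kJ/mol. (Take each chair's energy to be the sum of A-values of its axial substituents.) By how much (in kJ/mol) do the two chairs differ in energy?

C1 and C3 have the same parity, so for the cis isomer the two substituents are e,e in one chair and a,a in the other.
Chair I (nitro axial, amino axial): E = 10.00 kJ/mol.
Chair II (nitro equatorial, amino equatorial): E = 0.00 kJ/mol.
ΔE = 10.00 − 0.00 = 10.00 kJ/mol; chair II is more stable.

10.00 kJ/mol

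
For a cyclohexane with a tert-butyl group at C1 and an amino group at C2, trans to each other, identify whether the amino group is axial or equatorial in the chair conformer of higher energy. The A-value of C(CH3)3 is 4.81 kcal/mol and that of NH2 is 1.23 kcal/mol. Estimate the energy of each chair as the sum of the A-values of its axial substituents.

axial

C1 and C2 have opposite parity, so for the trans isomer the two substituents are e,e in one chair and a,a in the other.
Chair I (tert-butyl axial, amino axial): E = 6.04 kcal/mol.
Chair II (tert-butyl equatorial, amino equatorial): E = 0.00 kcal/mol.
Chair I is the less stable (higher-energy) conformer, and in that chair the amino group is axial.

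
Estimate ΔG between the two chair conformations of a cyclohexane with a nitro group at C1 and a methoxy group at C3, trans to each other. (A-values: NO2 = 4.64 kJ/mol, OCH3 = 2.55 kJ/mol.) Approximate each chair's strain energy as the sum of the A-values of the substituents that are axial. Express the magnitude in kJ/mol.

2.09 kJ/mol

C1 and C3 have the same parity, so for the trans isomer the two substituents are one axial and one equatorial in each chair.
Chair I (nitro axial, methoxy equatorial): E = 4.64 kJ/mol.
Chair II (nitro equatorial, methoxy axial): E = 2.55 kJ/mol.
ΔE = 4.64 − 2.55 = 2.09 kJ/mol; chair II is more stable.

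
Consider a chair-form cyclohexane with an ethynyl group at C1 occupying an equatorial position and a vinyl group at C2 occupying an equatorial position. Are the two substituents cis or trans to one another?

C1 and C2 have opposite parity, so their axial bonds point in opposite directions.
With opposite-parity carbons, two substituents on the same face are one axial and one equatorial; opposite faces give both axial or both equatorial.
Here the groups are equatorial/equatorial → opposite face → trans.

trans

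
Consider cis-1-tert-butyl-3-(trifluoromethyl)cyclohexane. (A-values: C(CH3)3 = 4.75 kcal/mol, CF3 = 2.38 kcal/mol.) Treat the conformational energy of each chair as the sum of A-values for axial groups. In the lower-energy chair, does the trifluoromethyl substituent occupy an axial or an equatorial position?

C1 and C3 have the same parity, so for the cis isomer the two substituents are e,e in one chair and a,a in the other.
Chair I (tert-butyl axial, trifluoromethyl axial): E = 7.13 kcal/mol.
Chair II (tert-butyl equatorial, trifluoromethyl equatorial): E = 0.00 kcal/mol.
Chair II is the more stable (lower-energy) conformer, and in that chair the trifluoromethyl group is equatorial.

equatorial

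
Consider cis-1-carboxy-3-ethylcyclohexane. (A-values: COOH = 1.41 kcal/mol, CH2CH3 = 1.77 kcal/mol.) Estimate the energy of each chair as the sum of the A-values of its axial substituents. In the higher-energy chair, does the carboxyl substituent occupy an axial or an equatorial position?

C1 and C3 have the same parity, so for the cis isomer the two substituents are e,e in one chair and a,a in the other.
Chair I (carboxyl axial, ethyl axial): E = 3.18 kcal/mol.
Chair II (carboxyl equatorial, ethyl equatorial): E = 0.00 kcal/mol.
Chair I is the less stable (higher-energy) conformer, and in that chair the carboxyl group is axial.

axial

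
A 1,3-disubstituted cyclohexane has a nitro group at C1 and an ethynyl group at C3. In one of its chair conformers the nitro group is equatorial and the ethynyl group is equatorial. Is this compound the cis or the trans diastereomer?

cis

C1 and C3 have the same parity, so their axial bonds point in the same direction.
With same-parity carbons, two substituents on the same face are both axial or both equatorial; opposite faces give one of each.
Here the groups are equatorial/equatorial → same face → cis.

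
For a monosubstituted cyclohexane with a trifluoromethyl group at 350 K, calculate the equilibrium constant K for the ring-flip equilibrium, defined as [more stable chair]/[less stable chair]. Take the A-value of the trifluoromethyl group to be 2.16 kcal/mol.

K ≈ 22.3

One chair has the trifluoromethyl group axial (E = 2.16 kcal/mol) and the other has it equatorial (E = 0).
ΔG = 2.16 kcal/mol between the two chairs.
K = exp(ΔG/RT) with R = 1.987×10⁻³ kcal mol⁻¹ K⁻¹ and T = 350 K gives K ≈ 22.3.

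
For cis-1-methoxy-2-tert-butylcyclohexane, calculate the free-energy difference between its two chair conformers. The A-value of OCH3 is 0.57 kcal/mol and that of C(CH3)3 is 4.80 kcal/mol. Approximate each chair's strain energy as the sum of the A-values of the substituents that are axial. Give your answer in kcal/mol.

4.23 kcal/mol

C1 and C2 have opposite parity, so for the cis isomer the two substituents are one axial and one equatorial in each chair.
Chair I (methoxy axial, tert-butyl equatorial): E = 0.57 kcal/mol.
Chair II (methoxy equatorial, tert-butyl axial): E = 4.80 kcal/mol.
ΔE = 4.80 − 0.57 = 4.23 kcal/mol; chair I is more stable.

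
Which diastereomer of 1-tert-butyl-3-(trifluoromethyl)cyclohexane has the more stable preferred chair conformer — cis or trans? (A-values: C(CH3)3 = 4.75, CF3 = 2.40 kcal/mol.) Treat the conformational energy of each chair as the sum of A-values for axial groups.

At 1,3 positions (parity same): cis → (e,e or a,a); trans → (a,e or e,a).
Best chair for cis: E = 0.00 kcal/mol; best chair for trans: E = 2.40 kcal/mol.
The cis isomer is lower by 2.40 kcal/mol.

cis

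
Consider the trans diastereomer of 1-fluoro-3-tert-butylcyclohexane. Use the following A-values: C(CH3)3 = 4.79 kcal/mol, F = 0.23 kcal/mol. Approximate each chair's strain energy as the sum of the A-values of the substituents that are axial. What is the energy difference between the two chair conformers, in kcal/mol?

C1 and C3 have the same parity, so for the trans isomer the two substituents are one axial and one equatorial in each chair.
Chair I (tert-butyl axial, fluoro equatorial): E = 4.79 kcal/mol.
Chair II (tert-butyl equatorial, fluoro axial): E = 0.23 kcal/mol.
ΔE = 4.79 − 0.23 = 4.56 kcal/mol; chair II is more stable.

4.56 kcal/mol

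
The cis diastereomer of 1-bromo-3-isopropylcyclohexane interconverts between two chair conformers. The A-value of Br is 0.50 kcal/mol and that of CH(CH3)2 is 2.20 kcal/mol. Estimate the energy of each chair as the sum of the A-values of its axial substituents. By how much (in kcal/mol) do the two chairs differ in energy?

C1 and C3 have the same parity, so for the cis isomer the two substituents are e,e in one chair and a,a in the other.
Chair I (bromo axial, isopropyl axial): E = 2.70 kcal/mol.
Chair II (bromo equatorial, isopropyl equatorial): E = 0.00 kcal/mol.
ΔE = 2.70 − 0.00 = 2.70 kcal/mol; chair II is more stable.

2.70 kcal/mol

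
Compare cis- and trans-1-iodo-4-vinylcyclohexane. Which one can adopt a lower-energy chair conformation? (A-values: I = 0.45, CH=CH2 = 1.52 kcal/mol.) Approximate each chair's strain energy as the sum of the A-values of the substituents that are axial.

At 1,4 positions (parity opposite): cis → (a,e or e,a); trans → (e,e or a,a).
Best chair for cis: E = 0.45 kcal/mol; best chair for trans: E = 0.00 kcal/mol.
The trans isomer is lower by 0.45 kcal/mol.

trans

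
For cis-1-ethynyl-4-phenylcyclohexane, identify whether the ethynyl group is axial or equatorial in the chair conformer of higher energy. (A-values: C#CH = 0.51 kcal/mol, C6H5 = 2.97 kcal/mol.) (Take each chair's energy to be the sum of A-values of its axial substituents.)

equatorial

C1 and C4 have opposite parity, so for the cis isomer the two substituents are one axial and one equatorial in each chair.
Chair I (ethynyl axial, phenyl equatorial): E = 0.51 kcal/mol.
Chair II (ethynyl equatorial, phenyl axial): E = 2.97 kcal/mol.
Chair II is the less stable (higher-energy) conformer, and in that chair the ethynyl group is equatorial.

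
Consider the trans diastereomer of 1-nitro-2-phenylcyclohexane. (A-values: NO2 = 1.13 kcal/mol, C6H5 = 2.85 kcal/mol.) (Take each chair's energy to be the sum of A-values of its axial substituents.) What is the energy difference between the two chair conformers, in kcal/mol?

C1 and C2 have opposite parity, so for the trans isomer the two substituents are e,e in one chair and a,a in the other.
Chair I (nitro axial, phenyl axial): E = 3.98 kcal/mol.
Chair II (nitro equatorial, phenyl equatorial): E = 0.00 kcal/mol.
ΔE = 3.98 − 0.00 = 3.98 kcal/mol; chair II is more stable.

3.98 kcal/mol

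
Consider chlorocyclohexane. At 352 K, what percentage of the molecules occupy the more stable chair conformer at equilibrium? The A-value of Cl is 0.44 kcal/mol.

65.2%

One chair has the chloro group axial (E = 0.44 kcal/mol) and the other has it equatorial (E = 0).
ΔG = 0.44 kcal/mol between the two chairs.
K = exp(ΔG/RT) with R = 1.987×10⁻³ kcal mol⁻¹ K⁻¹ and T = 352 K gives K ≈ 1.88.
Fraction in the lower-energy chair = K/(K+1) = 65.2%.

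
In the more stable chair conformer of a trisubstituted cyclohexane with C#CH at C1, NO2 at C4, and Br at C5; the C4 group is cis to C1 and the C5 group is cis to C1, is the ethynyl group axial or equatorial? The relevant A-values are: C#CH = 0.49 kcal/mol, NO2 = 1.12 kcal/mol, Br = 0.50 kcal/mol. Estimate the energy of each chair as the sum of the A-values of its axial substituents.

axial

Chair I (ethynyl axial, nitro equatorial, bromo axial): E = 0.99 kcal/mol.
Chair II (ethynyl equatorial, nitro axial, bromo equatorial): E = 1.12 kcal/mol.
Chair I is the more stable (lower-energy) conformer, and in that chair the ethynyl group is axial.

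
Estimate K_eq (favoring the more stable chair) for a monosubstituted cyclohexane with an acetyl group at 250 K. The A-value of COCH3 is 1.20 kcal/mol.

One chair has the acetyl group axial (E = 1.20 kcal/mol) and the other has it equatorial (E = 0).
ΔG = 1.20 kcal/mol between the two chairs.
K = exp(ΔG/RT) with R = 1.987×10⁻³ kcal mol⁻¹ K⁻¹ and T = 250 K gives K ≈ 11.2.

K ≈ 11.2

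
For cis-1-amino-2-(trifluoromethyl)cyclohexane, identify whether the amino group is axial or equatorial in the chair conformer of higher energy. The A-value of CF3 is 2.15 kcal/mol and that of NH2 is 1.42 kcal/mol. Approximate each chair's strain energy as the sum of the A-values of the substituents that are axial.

equatorial

C1 and C2 have opposite parity, so for the cis isomer the two substituents are one axial and one equatorial in each chair.
Chair I (trifluoromethyl axial, amino equatorial): E = 2.15 kcal/mol.
Chair II (trifluoromethyl equatorial, amino axial): E = 1.42 kcal/mol.
Chair I is the less stable (higher-energy) conformer, and in that chair the amino group is equatorial.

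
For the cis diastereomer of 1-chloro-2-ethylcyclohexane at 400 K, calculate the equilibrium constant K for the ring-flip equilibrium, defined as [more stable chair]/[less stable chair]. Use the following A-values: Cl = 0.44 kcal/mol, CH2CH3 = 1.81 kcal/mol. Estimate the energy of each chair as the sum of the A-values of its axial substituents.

K ≈ 5.61

C1 and C2 have opposite parity, so for the cis isomer the two substituents are one axial and one equatorial in each chair.
Chair I (chloro axial, ethyl equatorial): E = 0.44 kcal/mol; chair II (chloro equatorial, ethyl axial): E = 1.81 kcal/mol.
ΔG = 1.37 kcal/mol between the two chairs.
K = exp(ΔG/RT) with R = 1.987×10⁻³ kcal mol⁻¹ K⁻¹ and T = 400 K gives K ≈ 5.61.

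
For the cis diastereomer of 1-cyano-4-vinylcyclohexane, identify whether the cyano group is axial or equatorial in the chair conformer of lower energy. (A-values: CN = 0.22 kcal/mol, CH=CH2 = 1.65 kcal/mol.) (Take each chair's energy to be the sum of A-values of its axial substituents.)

axial

C1 and C4 have opposite parity, so for the cis isomer the two substituents are one axial and one equatorial in each chair.
Chair I (cyano axial, vinyl equatorial): E = 0.22 kcal/mol.
Chair II (cyano equatorial, vinyl axial): E = 1.65 kcal/mol.
Chair I is the more stable (lower-energy) conformer, and in that chair the cyano group is axial.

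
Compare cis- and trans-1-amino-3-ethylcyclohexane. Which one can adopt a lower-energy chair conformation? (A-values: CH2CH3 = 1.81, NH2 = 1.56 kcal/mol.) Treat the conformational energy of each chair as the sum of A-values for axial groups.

cis

At 1,3 positions (parity same): cis → (e,e or a,a); trans → (a,e or e,a).
Best chair for cis: E = 0.00 kcal/mol; best chair for trans: E = 1.56 kcal/mol.
The cis isomer is lower by 1.56 kcal/mol.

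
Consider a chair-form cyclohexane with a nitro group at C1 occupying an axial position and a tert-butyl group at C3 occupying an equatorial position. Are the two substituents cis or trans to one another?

C1 and C3 have the same parity, so their axial bonds point in the same direction.
With same-parity carbons, two substituents on the same face are both axial or both equatorial; opposite faces give one of each.
Here the groups are axial/equatorial → opposite face → trans.

trans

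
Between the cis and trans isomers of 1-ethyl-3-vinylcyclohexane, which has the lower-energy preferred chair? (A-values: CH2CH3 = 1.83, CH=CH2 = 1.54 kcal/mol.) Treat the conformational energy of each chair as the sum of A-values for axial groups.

cis

At 1,3 positions (parity same): cis → (e,e or a,a); trans → (a,e or e,a).
Best chair for cis: E = 0.00 kcal/mol; best chair for trans: E = 1.54 kcal/mol.
The cis isomer is lower by 1.54 kcal/mol.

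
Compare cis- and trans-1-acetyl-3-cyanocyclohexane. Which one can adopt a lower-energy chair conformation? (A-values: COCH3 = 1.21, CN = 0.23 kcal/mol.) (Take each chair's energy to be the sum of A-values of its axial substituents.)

cis

At 1,3 positions (parity same): cis → (e,e or a,a); trans → (a,e or e,a).
Best chair for cis: E = 0.00 kcal/mol; best chair for trans: E = 0.23 kcal/mol.
The cis isomer is lower by 0.23 kcal/mol.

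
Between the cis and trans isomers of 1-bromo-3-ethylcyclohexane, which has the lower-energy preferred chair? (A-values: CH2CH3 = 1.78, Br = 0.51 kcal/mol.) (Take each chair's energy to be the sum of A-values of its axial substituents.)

cis

At 1,3 positions (parity same): cis → (e,e or a,a); trans → (a,e or e,a).
Best chair for cis: E = 0.00 kcal/mol; best chair for trans: E = 0.51 kcal/mol.
The cis isomer is lower by 0.51 kcal/mol.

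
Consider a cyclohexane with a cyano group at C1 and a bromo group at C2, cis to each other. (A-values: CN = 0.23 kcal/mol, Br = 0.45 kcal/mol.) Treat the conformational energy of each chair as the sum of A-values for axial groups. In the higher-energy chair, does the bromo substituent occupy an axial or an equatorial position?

axial

C1 and C2 have opposite parity, so for the cis isomer the two substituents are one axial and one equatorial in each chair.
Chair I (cyano axial, bromo equatorial): E = 0.23 kcal/mol.
Chair II (cyano equatorial, bromo axial): E = 0.45 kcal/mol.
Chair II is the less stable (higher-energy) conformer, and in that chair the bromo group is axial.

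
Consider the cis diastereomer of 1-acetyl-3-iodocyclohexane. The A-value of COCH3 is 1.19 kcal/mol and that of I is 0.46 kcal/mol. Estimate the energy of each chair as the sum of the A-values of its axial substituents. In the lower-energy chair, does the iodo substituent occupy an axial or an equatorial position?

equatorial

C1 and C3 have the same parity, so for the cis isomer the two substituents are e,e in one chair and a,a in the other.
Chair I (acetyl axial, iodo axial): E = 1.65 kcal/mol.
Chair II (acetyl equatorial, iodo equatorial): E = 0.00 kcal/mol.
Chair II is the more stable (lower-energy) conformer, and in that chair the iodo group is equatorial.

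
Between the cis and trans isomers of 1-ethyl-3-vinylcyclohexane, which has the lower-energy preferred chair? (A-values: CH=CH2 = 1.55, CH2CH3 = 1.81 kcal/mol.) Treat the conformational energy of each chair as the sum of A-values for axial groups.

cis

At 1,3 positions (parity same): cis → (e,e or a,a); trans → (a,e or e,a).
Best chair for cis: E = 0.00 kcal/mol; best chair for trans: E = 1.55 kcal/mol.
The cis isomer is lower by 1.55 kcal/mol.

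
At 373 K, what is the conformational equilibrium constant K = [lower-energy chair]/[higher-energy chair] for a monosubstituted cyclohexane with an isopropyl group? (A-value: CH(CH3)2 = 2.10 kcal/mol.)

K ≈ 17.0

One chair has the isopropyl group axial (E = 2.10 kcal/mol) and the other has it equatorial (E = 0).
ΔG = 2.10 kcal/mol between the two chairs.
K = exp(ΔG/RT) with R = 1.987×10⁻³ kcal mol⁻¹ K⁻¹ and T = 373 K gives K ≈ 17.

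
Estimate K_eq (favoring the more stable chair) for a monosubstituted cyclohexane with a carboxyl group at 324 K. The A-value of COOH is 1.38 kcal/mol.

One chair has the carboxyl group axial (E = 1.38 kcal/mol) and the other has it equatorial (E = 0).
ΔG = 1.38 kcal/mol between the two chairs.
K = exp(ΔG/RT) with R = 1.987×10⁻³ kcal mol⁻¹ K⁻¹ and T = 324 K gives K ≈ 8.53.

K ≈ 8.53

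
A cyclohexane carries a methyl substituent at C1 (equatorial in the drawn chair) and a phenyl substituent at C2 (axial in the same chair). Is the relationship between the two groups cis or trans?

C1 and C2 have opposite parity, so their axial bonds point in opposite directions.
With opposite-parity carbons, two substituents on the same face are one axial and one equatorial; opposite faces give both axial or both equatorial.
Here the groups are equatorial/axial → same face → cis.

cis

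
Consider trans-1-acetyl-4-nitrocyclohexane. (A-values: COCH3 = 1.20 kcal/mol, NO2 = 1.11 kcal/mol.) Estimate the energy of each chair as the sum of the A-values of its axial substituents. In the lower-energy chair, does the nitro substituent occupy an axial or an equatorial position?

equatorial

C1 and C4 have opposite parity, so for the trans isomer the two substituents are e,e in one chair and a,a in the other.
Chair I (acetyl axial, nitro axial): E = 2.31 kcal/mol.
Chair II (acetyl equatorial, nitro equatorial): E = 0.00 kcal/mol.
Chair II is the more stable (lower-energy) conformer, and in that chair the nitro group is equatorial.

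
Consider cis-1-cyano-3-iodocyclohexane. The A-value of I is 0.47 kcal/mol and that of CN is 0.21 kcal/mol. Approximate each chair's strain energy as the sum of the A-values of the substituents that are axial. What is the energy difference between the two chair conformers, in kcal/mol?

0.68 kcal/mol

C1 and C3 have the same parity, so for the cis isomer the two substituents are e,e in one chair and a,a in the other.
Chair I (iodo axial, cyano axial): E = 0.68 kcal/mol.
Chair II (iodo equatorial, cyano equatorial): E = 0.00 kcal/mol.
ΔE = 0.68 − 0.00 = 0.68 kcal/mol; chair II is more stable.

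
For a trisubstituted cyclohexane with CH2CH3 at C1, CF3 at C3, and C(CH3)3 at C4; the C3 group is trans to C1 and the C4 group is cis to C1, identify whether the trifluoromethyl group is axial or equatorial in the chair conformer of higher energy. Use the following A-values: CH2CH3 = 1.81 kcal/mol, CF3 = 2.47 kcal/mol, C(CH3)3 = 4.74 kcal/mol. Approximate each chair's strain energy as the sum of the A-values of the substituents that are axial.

Chair I (ethyl axial, trifluoromethyl equatorial, tert-butyl equatorial): E = 1.81 kcal/mol.
Chair II (ethyl equatorial, trifluoromethyl axial, tert-butyl axial): E = 7.21 kcal/mol.
Chair II is the less stable (higher-energy) conformer, and in that chair the trifluoromethyl group is axial.

axial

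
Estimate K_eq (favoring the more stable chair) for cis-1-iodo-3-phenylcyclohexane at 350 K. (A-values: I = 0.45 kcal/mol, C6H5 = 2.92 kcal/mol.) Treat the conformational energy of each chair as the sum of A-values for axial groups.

K ≈ 127

C1 and C3 have the same parity, so for the cis isomer the two substituents are e,e in one chair and a,a in the other.
Chair I (iodo axial, phenyl axial): E = 3.37 kcal/mol; chair II (iodo equatorial, phenyl equatorial): E = 0.00 kcal/mol.
ΔG = 3.37 kcal/mol between the two chairs.
K = exp(ΔG/RT) with R = 1.987×10⁻³ kcal mol⁻¹ K⁻¹ and T = 350 K gives K ≈ 127.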